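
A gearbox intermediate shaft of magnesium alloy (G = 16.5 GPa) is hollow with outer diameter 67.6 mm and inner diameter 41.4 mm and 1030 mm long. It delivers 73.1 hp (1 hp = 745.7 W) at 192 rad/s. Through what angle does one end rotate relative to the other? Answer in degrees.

0.576°

ω = 192 rad/s, so T = P/ω = 73.1×745.7 / 192.0 = 283.9 N·m.
J = π(d_o⁴ − d_i⁴)/32 = π(0.0676⁴ − 0.0414⁴)/32 = 1.762×10^-6 m⁴.
θ = T·L/(G·J) = 283.9 × 1.03 / (16.5×10⁹ × 1.762×10^-6) = 0.01006 rad.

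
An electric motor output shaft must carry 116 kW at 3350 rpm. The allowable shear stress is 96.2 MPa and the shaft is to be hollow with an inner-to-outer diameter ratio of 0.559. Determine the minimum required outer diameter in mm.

ω = 2π·3350/60 = 350.8 rad/s, so T = P/ω = 116×10³ / 350.8 = 330.7 N·m.
For a hollow shaft with d_i/d_o = 0.559: τ_max = 16T/(π d_o³ (1−k⁴)), so d_o = [16T/(π τ_allow (1−k⁴))]^(1/3) = [16·330.7/(π·9.62×10^7·0.9024)]^(1/3) = 0.02687 m.

26.9 mm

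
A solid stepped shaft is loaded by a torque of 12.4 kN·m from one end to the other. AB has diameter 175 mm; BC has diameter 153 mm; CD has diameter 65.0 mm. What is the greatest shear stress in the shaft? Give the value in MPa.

Under the same torque, τ_max = 16T/(πd³) is largest where d is smallest — segment CD (d = 65.0 mm).
τ_max = 16·12400/(π·(0.0650)³) = 2.300×10^8 Pa.

230 MPa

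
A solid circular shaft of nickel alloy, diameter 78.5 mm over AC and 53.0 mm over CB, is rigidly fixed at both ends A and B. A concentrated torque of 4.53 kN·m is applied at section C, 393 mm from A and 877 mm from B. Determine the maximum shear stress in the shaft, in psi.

6330 psi

Compatibility: T_A·a/J_AC = T_B·b/J_CB with T_A + T_B = T₀.
J_AC = 3.73×10^-6 m⁴, J_CB = 7.75×10^-7 m⁴, so T_A = T₀·(J_AC/a)/((J_AC/a)+(J_CB/b)) = 4144 N·m, T_B = 385.9 N·m.
τ in each portion: τ_AC = 4.36×10^7 Pa, τ_CB = 1.32×10^7 Pa; maximum is in AC.
τ_max = T_AC·r/J = 4144·0.0393/3.73×10^-6 = 4.363×10^7 Pa.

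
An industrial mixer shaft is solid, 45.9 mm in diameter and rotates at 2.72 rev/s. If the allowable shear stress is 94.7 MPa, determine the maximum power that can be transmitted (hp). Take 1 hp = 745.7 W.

41.2 hp

J = πd⁴/32 = π(0.0459)⁴/32 = 4.358×10^-7 m⁴.
T_max = τ_allow·J/r = 9.47×10^7 × 4.358×10^-7 / 0.0229 = 1798 N·m.
ω = 2π·2.72 = 17.09 rad/s, so P_max = T_max·ω = 3.073×10^4 W.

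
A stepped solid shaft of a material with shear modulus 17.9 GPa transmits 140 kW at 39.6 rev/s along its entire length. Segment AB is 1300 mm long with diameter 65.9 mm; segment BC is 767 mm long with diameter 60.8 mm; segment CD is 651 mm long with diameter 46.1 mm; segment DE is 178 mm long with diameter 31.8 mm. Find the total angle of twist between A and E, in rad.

0.142 rad

ω = 2π·39.6 = 248.8 rad/s, so T = P/ω = 140×10³ / 248.8 = 562.7 N·m.
J_AB = π(0.0659)⁴/32 = 1.85×10^-6 m⁴; J_BC = π(0.0608)⁴/32 = 1.34×10^-6 m⁴; J_CD = π(0.0461)⁴/32 = 4.43×10^-7 m⁴; J_DE = π(0.0318)⁴/32 = 1.00×10^-7 m⁴.
θ = (T/G)·Σ L_i/J_i = (562.7/17.9×10⁹)·(1.30/1.85×10^-6 + 0.767/1.34×10^-6 + 0.651/4.43×10^-7 + 0.178/1.00×10^-7) = 0.1419 rad.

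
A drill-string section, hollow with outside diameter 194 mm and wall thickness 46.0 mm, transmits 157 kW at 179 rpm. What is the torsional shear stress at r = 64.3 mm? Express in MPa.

ω = 2π·179/60 = 18.74 rad/s, so T = P/ω = 157×10³ / 18.74 = 8376 N·m.
J = π(d_o⁴ − d_i⁴)/32 = π(0.194⁴ − 0.102⁴)/32 = 1.284×10^-4 m⁴.
Shear stress varies linearly with radius: τ = T·r/J = 8376 × 0.0643 / 1.284×10^-4 = 4.193×10^6 Pa.

4.19 MPa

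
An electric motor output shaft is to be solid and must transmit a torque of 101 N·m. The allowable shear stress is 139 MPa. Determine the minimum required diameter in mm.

For a solid shaft τ_max = 16T/(πd³), so d = (16T/(π τ_allow))^(1/3) = (16·101.0/(π·1.39×10^8))^(1/3) = 0.01547 m.

15.5 mm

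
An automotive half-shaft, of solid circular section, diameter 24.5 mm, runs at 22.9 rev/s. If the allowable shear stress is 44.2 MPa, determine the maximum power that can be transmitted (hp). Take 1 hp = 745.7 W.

J = πd⁴/32 = π(0.0245)⁴/32 = 3.537×10^-8 m⁴.
T_max = τ_allow·J/r = 4.42×10^7 × 3.537×10^-8 / 0.0123 = 127.6 N·m.
ω = 2π·22.9 = 143.9 rad/s, so P_max = T_max·ω = 1.836×10^4 W.

24.6 hp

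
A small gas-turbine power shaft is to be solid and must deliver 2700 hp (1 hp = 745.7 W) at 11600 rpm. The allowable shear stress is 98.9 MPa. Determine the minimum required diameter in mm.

44.0 mm

ω = 2π·11600/60 = 1215 rad/s, so T = P/ω = 2700×745.7 / 1215 = 1657 N·m.
For a solid shaft τ_max = 16T/(πd³), so d = (16T/(π τ_allow))^(1/3) = (16·1657/(π·9.89×10^7))^(1/3) = 0.04403 m.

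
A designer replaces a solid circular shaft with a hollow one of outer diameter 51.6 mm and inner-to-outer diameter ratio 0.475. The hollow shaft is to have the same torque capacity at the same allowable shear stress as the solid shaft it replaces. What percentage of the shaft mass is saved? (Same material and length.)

Equal τ_max and T ⇒ the solid shaft needs d_s³ = d_o³(1−k⁴), so d_s = 51.6·(1−0.475⁴)^(1/3) = 50.71 mm.
Area ratio A_h/A_s = d_o²(1−k²)/d_s² = (1−k²)/(1−k⁴)^(2/3) = 0.8018.
Mass saving = 1 − 0.8018 = 19.8 %.

19.8 %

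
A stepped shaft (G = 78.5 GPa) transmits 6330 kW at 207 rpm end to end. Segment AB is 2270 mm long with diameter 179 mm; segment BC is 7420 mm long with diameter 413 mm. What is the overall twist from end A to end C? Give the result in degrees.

ω = 2π·207/60 = 21.68 rad/s, so T = P/ω = 6330×10³ / 21.68 = 292000 N·m.
J_AB = π(0.179)⁴/32 = 1.01×10^-4 m⁴; J_BC = π(0.413)⁴/32 = 2.86×10^-3 m⁴.
θ = (T/G)·Σ L_i/J_i = (292000/78.5×10⁹)·(2.27/1.01×10^-4 + 7.42/2.86×10^-3) = 0.09345 rad.

5.35°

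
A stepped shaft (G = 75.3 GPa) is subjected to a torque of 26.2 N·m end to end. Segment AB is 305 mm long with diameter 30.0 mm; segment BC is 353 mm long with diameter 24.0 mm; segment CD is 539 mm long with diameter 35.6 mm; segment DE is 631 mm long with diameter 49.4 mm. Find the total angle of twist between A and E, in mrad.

J_AB = π(0.0300)⁴/32 = 7.95×10^-8 m⁴; J_BC = π(0.0240)⁴/32 = 3.26×10^-8 m⁴; J_CD = π(0.0356)⁴/32 = 1.58×10^-7 m⁴; J_DE = π(0.0494)⁴/32 = 5.85×10^-7 m⁴.
θ = (T/G)·Σ L_i/J_i = (26.20/75.3×10⁹)·(0.305/7.95×10^-8 + 0.353/3.26×10^-8 + 0.539/1.58×10^-7 + 0.631/5.85×10^-7) = 6.670×10^-3 rad.

6.67 mrad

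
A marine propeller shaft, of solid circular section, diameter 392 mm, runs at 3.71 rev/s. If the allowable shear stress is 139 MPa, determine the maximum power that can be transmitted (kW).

38300 kW

J = πd⁴/32 = π(0.392)⁴/32 = 2.318×10^-3 m⁴.
T_max = τ_allow·J/r = 1.39×10^8 × 2.318×10^-3 / 0.196 = 1.644e6 N·m.
ω = 2π·3.71 = 23.31 rad/s, so P_max = T_max·ω = 3.832×10^7 W.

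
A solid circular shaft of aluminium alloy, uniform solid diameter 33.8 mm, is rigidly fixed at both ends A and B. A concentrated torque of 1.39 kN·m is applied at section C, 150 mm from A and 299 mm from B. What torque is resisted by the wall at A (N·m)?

926 N·m

With uniform GJ and both ends fixed, compatibility θ_AC = θ_CB gives T_A·a = T_B·b, together with T_A + T_B = T₀.
T_A = T₀·b/(a+b) = 1390·299/449.0 = 925.6 N·m; T_B = 464.4 N·m.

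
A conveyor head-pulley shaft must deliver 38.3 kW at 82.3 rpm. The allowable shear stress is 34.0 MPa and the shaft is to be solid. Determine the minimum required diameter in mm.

87.3 mm

ω = 2π·82.3/60 = 8.618 rad/s, so T = P/ω = 38.3×10³ / 8.618 = 4444 N·m.
For a solid shaft τ_max = 16T/(πd³), so d = (16T/(π τ_allow))^(1/3) = (16·4444/(π·3.40×10^7))^(1/3) = 0.08731 m.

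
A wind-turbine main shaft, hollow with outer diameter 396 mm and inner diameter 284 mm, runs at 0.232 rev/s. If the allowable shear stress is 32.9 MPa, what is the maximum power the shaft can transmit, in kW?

J = π(d_o⁴ − d_i⁴)/32 = π(0.396⁴ − 0.284⁴)/32 = 1.776×10^-3 m⁴.
T_max = τ_allow·J/r = 3.29×10^7 × 1.776×10^-3 / 0.198 = 295000 N·m.
ω = 2π·0.232 = 1.458 rad/s, so P_max = T_max·ω = 4.301×10^5 W.

430 kW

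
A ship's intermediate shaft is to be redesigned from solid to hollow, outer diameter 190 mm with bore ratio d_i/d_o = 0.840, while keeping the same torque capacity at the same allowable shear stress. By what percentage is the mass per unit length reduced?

Equal τ_max and T ⇒ the solid shaft needs d_s³ = d_o³(1−k⁴), so d_s = 190·(1−0.840⁴)^(1/3) = 151.0 mm.
Area ratio A_h/A_s = d_o²(1−k²)/d_s² = (1−k²)/(1−k⁴)^(2/3) = 0.4660.
Mass saving = 1 − 0.4660 = 53.4 %.

53.4 %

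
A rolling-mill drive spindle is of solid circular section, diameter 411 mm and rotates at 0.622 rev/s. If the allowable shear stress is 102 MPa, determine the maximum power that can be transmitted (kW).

J = πd⁴/32 = π(0.411)⁴/32 = 2.801×10^-3 m⁴.
T_max = τ_allow·J/r = 1.02×10^8 × 2.801×10^-3 / 0.205 = 1.390e6 N·m.
ω = 2π·0.622 = 3.908 rad/s, so P_max = T_max·ω = 5.434×10^6 W.

5430 kW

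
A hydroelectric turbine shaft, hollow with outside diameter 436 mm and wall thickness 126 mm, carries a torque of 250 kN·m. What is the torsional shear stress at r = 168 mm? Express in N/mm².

J = π(d_o⁴ − d_i⁴)/32 = π(0.436⁴ − 0.184⁴)/32 = 3.435×10^-3 m⁴.
Shear stress varies linearly with radius: τ = T·r/J = 250000 × 0.168 / 3.435×10^-3 = 1.223×10^7 Pa.

12.2 N/mm²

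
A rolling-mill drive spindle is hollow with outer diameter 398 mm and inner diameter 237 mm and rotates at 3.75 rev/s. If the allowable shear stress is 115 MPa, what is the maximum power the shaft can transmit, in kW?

J = π(d_o⁴ − d_i⁴)/32 = π(0.398⁴ − 0.237⁴)/32 = 2.154×10^-3 m⁴.
T_max = τ_allow·J/r = 1.15×10^8 × 2.154×10^-3 / 0.199 = 1.245e6 N·m.
ω = 2π·3.75 = 23.56 rad/s, so P_max = T_max·ω = 2.932×10^7 W.

29300 kW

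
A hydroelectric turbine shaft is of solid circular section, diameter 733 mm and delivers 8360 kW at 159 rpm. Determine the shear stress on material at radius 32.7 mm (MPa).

ω = 2π·159/60 = 16.65 rad/s, so T = P/ω = 8360×10³ / 16.65 = 502100 N·m.
J = πd⁴/32 = π(0.733)⁴/32 = 0.02834 m⁴.
Shear stress varies linearly with radius: τ = T·r/J = 502100 × 0.0327 / 0.02834 = 5.793×10^5 Pa.

0.579 MPa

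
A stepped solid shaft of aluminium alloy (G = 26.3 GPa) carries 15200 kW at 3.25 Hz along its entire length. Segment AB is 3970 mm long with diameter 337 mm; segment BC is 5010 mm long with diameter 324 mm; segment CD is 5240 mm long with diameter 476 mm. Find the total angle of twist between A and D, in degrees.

14.3°

ω = 2π·3.25 = 20.42 rad/s, so T = P/ω = 15200×10³ / 20.42 = 744400 N·m.
J_AB = π(0.337)⁴/32 = 1.27×10^-3 m⁴; J_BC = π(0.324)⁴/32 = 1.08×10^-3 m⁴; J_CD = π(0.476)⁴/32 = 5.04×10^-3 m⁴.
θ = (T/G)·Σ L_i/J_i = (744400/26.3×10⁹)·(3.97/1.27×10^-3 + 5.01/1.08×10^-3 + 5.24/5.04×10^-3) = 0.2492 rad.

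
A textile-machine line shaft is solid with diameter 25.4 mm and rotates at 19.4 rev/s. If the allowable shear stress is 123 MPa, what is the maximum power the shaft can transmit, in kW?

J = πd⁴/32 = π(0.0254)⁴/32 = 4.086×10^-8 m⁴.
T_max = τ_allow·J/r = 1.23×10^8 × 4.086×10^-8 / 0.0127 = 395.8 N·m.
ω = 2π·19.4 = 121.9 rad/s, so P_max = T_max·ω = 4.824×10^4 W.

48.2 kW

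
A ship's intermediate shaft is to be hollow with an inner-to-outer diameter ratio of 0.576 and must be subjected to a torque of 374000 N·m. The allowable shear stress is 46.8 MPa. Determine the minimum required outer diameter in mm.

For a hollow shaft with d_i/d_o = 0.576: τ_max = 16T/(π d_o³ (1−k⁴)), so d_o = [16T/(π τ_allow (1−k⁴))]^(1/3) = [16·374000/(π·4.68×10^7·0.8899)]^(1/3) = 0.3576 m.

358 mm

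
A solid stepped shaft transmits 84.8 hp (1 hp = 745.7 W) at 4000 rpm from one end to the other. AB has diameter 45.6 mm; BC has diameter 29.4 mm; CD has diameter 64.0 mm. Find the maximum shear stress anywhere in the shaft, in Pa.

3.03e7 Pa

ω = 2π·4000/60 = 418.9 rad/s, so T = P/ω = 84.8×745.7 / 418.9 = 151.0 N·m.
Under the same torque, τ_max = 16T/(πd³) is largest where d is smallest — segment BC (d = 29.4 mm).
τ_max = 16·151.0/(π·(0.0294)³) = 3.026×10^7 Pa.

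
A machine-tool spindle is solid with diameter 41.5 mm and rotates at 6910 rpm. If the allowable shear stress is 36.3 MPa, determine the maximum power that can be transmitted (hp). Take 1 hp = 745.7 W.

494 hp

J = πd⁴/32 = π(0.0415)⁴/32 = 2.912×10^-7 m⁴.
T_max = τ_allow·J/r = 3.63×10^7 × 2.912×10^-7 / 0.0208 = 509.4 N·m.
ω = 2π·6910/60 = 723.6 rad/s, so P_max = T_max·ω = 3.686×10^5 W.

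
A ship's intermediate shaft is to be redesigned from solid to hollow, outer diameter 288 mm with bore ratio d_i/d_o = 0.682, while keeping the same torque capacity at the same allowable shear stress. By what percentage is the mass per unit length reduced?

37.1 %

Equal τ_max and T ⇒ the solid shaft needs d_s³ = d_o³(1−k⁴), so d_s = 288·(1−0.682⁴)^(1/3) = 265.5 mm.
Area ratio A_h/A_s = d_o²(1−k²)/d_s² = (1−k²)/(1−k⁴)^(2/3) = 0.6293.
Mass saving = 1 − 0.6293 = 37.1 %.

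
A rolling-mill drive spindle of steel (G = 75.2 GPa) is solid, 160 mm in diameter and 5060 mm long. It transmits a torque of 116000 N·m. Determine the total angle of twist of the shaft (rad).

J = πd⁴/32 = π(0.160)⁴/32 = 6.434×10^-5 m⁴.
θ = T·L/(G·J) = 116000 × 5.06 / (75.2×10⁹ × 6.434×10^-5) = 0.1213 rad.

0.121 rad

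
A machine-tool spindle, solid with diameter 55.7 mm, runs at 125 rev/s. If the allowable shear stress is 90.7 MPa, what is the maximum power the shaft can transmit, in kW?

2420 kW

J = πd⁴/32 = π(0.0557)⁴/32 = 9.450×10^-7 m⁴.
T_max = τ_allow·J/r = 9.07×10^7 × 9.450×10^-7 / 0.0278 = 3078 N·m.
ω = 2π·125 = 785.4 rad/s, so P_max = T_max·ω = 2.417×10^6 W.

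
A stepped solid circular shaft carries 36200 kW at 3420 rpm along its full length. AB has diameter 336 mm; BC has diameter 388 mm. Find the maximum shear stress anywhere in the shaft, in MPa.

13.6 MPa

ω = 2π·3420/60 = 358.1 rad/s, so T = P/ω = 36200×10³ / 358.1 = 101100 N·m.
Under the same torque, τ_max = 16T/(πd³) is largest where d is smallest — segment AB (d = 336 mm).
τ_max = 16·101100/(π·(0.336)³) = 1.357×10^7 Pa.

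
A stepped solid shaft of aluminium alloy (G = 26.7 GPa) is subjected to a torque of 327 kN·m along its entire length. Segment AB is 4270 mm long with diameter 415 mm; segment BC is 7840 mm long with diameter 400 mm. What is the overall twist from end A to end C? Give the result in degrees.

J_AB = π(0.415)⁴/32 = 2.91×10^-3 m⁴; J_BC = π(0.400)⁴/32 = 2.51×10^-3 m⁴.
θ = (T/G)·Σ L_i/J_i = (327000/26.7×10⁹)·(4.27/2.91×10^-3 + 7.84/2.51×10^-3) = 0.05616 rad.

3.22°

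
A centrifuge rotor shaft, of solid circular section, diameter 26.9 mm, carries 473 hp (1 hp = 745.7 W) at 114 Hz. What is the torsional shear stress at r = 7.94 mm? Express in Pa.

7.61e7 Pa

ω = 2π·114 = 716.3 rad/s, so T = P/ω = 473×745.7 / 716.3 = 492.4 N·m.
J = πd⁴/32 = π(0.0269)⁴/32 = 5.141×10^-8 m⁴.
Shear stress varies linearly with radius: τ = T·r/J = 492.4 × 0.00794 / 5.141×10^-8 = 7.606×10^7 Pa.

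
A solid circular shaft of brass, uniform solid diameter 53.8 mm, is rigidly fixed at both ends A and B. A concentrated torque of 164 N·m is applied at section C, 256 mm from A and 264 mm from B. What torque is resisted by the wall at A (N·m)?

With uniform GJ and both ends fixed, compatibility θ_AC = θ_CB gives T_A·a = T_B·b, together with T_A + T_B = T₀.
T_A = T₀·b/(a+b) = 164.0·264/520.0 = 83.26 N·m; T_B = 80.74 N·m.

83.3 N·m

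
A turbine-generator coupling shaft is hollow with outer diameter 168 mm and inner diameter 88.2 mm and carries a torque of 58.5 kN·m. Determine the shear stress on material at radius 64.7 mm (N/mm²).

52.4 N/mm²

J = π(d_o⁴ − d_i⁴)/32 = π(0.168⁴ − 0.0882⁴)/32 = 7.226×10^-5 m⁴.
Shear stress varies linearly with radius: τ = T·r/J = 58500 × 0.0647 / 7.226×10^-5 = 5.238×10^7 Pa.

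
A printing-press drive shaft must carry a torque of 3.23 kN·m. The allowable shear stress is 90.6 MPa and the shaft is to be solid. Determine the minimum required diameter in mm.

For a solid shaft τ_max = 16T/(πd³), so d = (16T/(π τ_allow))^(1/3) = (16·3230/(π·9.06×10^7))^(1/3) = 0.05663 m.

56.6 mm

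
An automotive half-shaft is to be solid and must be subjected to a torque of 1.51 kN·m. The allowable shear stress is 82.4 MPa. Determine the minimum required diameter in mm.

For a solid shaft τ_max = 16T/(πd³), so d = (16T/(π τ_allow))^(1/3) = (16·1510/(π·8.24×10^7))^(1/3) = 0.04536 m.

45.4 mm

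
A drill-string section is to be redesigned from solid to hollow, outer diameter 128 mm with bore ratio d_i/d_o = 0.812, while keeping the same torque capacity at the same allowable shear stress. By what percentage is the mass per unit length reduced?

Equal τ_max and T ⇒ the solid shaft needs d_s³ = d_o³(1−k⁴), so d_s = 128·(1−0.812⁴)^(1/3) = 105.8 mm.
Area ratio A_h/A_s = d_o²(1−k²)/d_s² = (1−k²)/(1−k⁴)^(2/3) = 0.4983.
Mass saving = 1 − 0.4983 = 50.2 %.

50.2 %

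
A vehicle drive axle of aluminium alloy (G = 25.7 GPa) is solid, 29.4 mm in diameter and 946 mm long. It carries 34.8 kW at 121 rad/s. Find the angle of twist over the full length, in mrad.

144 mrad

ω = 121 rad/s, so T = P/ω = 34.8×10³ / 121.0 = 287.6 N·m.
J = πd⁴/32 = π(0.0294)⁴/32 = 7.335×10^-8 m⁴.
θ = T·L/(G·J) = 287.6 × 0.946 / (25.7×10⁹ × 7.335×10^-8) = 0.1443 rad.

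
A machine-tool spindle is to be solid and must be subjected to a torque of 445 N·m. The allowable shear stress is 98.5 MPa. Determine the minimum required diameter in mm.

For a solid shaft τ_max = 16T/(πd³), so d = (16T/(π τ_allow))^(1/3) = (16·445.0/(π·9.85×10^7))^(1/3) = 0.02844 m.

28.4 mm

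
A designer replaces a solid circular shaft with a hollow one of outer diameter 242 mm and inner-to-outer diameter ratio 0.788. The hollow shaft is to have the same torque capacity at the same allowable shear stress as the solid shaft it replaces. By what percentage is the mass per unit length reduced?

Equal τ_max and T ⇒ the solid shaft needs d_s³ = d_o³(1−k⁴), so d_s = 242·(1−0.788⁴)^(1/3) = 205.7 mm.
Area ratio A_h/A_s = d_o²(1−k²)/d_s² = (1−k²)/(1−k⁴)^(2/3) = 0.5245.
Mass saving = 1 − 0.5245 = 47.6 %.

47.6 %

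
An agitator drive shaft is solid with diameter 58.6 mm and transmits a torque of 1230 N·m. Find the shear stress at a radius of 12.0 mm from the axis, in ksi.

1.85 ksi

J = πd⁴/32 = π(0.0586)⁴/32 = 1.158×10^-6 m⁴.
Shear stress varies linearly with radius: τ = T·r/J = 1230 × 0.0120 / 1.158×10^-6 = 1.275×10^7 Pa.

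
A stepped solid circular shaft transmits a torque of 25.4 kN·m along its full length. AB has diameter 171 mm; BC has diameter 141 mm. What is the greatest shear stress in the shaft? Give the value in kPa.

Under the same torque, τ_max = 16T/(πd³) is largest where d is smallest — segment BC (d = 141 mm).
τ_max = 16·25400/(π·(0.141)³) = 4.615×10^7 Pa.

46100 kPa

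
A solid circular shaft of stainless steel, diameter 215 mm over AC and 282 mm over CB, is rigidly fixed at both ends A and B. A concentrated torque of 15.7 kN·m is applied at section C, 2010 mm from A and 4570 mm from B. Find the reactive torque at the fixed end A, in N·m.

Compatibility: T_A·a/J_AC = T_B·b/J_CB with T_A + T_B = T₀.
J_AC = 2.10×10^-4 m⁴, J_CB = 6.21×10^-4 m⁴, so T_A = T₀·(J_AC/a)/((J_AC/a)+(J_CB/b)) = 6821 N·m, T_B = 8879 N·m.

6820 N·m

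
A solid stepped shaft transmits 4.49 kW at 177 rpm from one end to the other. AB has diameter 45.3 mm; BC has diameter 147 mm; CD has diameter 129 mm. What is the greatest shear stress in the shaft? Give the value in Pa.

ω = 2π·177/60 = 18.54 rad/s, so T = P/ω = 4.49×10³ / 18.54 = 242.2 N·m.
Under the same torque, τ_max = 16T/(πd³) is largest where d is smallest — segment AB (d = 45.3 mm).
τ_max = 16·242.2/(π·(0.0453)³) = 1.327×10^7 Pa.

1.33e7 Pa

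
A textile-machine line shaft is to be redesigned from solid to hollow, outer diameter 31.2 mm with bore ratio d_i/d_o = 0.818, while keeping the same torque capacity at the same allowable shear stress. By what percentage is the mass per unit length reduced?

50.8 %

Equal τ_max and T ⇒ the solid shaft needs d_s³ = d_o³(1−k⁴), so d_s = 31.2·(1−0.818⁴)^(1/3) = 25.60 mm.
Area ratio A_h/A_s = d_o²(1−k²)/d_s² = (1−k²)/(1−k⁴)^(2/3) = 0.4915.
Mass saving = 1 − 0.4915 = 50.8 %.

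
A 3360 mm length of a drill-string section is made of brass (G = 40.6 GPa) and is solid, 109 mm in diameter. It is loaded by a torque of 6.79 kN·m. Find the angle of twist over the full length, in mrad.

J = πd⁴/32 = π(0.109)⁴/32 = 1.386×10^-5 m⁴.
θ = T·L/(G·J) = 6790 × 3.36 / (40.6×10⁹ × 1.386×10^-5) = 0.04055 rad.

40.5 mrad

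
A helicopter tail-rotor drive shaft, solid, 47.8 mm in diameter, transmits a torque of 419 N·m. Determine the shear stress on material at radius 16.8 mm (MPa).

13.7 MPa

J = πd⁴/32 = π(0.0478)⁴/32 = 5.125×10^-7 m⁴.
Shear stress varies linearly with radius: τ = T·r/J = 419.0 × 0.0168 / 5.125×10^-7 = 1.373×10^7 Pa.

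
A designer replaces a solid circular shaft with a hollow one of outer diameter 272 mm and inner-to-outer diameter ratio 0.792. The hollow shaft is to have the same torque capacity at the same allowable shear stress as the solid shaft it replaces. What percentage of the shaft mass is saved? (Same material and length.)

Equal τ_max and T ⇒ the solid shaft needs d_s³ = d_o³(1−k⁴), so d_s = 272·(1−0.792⁴)^(1/3) = 230.2 mm.
Area ratio A_h/A_s = d_o²(1−k²)/d_s² = (1−k²)/(1−k⁴)^(2/3) = 0.5202.
Mass saving = 1 − 0.5202 = 48.0 %.

48.0 %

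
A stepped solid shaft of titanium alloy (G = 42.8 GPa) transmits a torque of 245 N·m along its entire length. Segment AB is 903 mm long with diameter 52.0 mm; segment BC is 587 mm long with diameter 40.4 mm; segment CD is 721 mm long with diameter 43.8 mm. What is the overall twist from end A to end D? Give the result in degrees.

1.80°

J_AB = π(0.0520)⁴/32 = 7.18×10^-7 m⁴; J_BC = π(0.0404)⁴/32 = 2.62×10^-7 m⁴; J_CD = π(0.0438)⁴/32 = 3.61×10^-7 m⁴.
θ = (T/G)·Σ L_i/J_i = (245.0/42.8×10⁹)·(0.903/7.18×10^-7 + 0.587/2.62×10^-7 + 0.721/3.61×10^-7) = 0.03147 rad.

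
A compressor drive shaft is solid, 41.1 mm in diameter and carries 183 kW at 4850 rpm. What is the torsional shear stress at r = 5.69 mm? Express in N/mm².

ω = 2π·4850/60 = 507.9 rad/s, so T = P/ω = 183×10³ / 507.9 = 360.3 N·m.
J = πd⁴/32 = π(0.0411)⁴/32 = 2.801×10^-7 m⁴.
Shear stress varies linearly with radius: τ = T·r/J = 360.3 × 0.00569 / 2.801×10^-7 = 7.319×10^6 Pa.

7.32 N/mm²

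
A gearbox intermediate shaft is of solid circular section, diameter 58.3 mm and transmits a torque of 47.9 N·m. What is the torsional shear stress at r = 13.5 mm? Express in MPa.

J = πd⁴/32 = π(0.0583)⁴/32 = 1.134×10^-6 m⁴.
Shear stress varies linearly with radius: τ = T·r/J = 47.90 × 0.0135 / 1.134×10^-6 = 5.702×10^5 Pa.

0.570 MPa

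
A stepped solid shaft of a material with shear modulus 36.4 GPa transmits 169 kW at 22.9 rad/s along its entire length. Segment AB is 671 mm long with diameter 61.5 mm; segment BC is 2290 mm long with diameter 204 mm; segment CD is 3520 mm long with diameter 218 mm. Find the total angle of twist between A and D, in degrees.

ω = 22.9 rad/s, so T = P/ω = 169×10³ / 22.90 = 7380 N·m.
J_AB = π(0.0615)⁴/32 = 1.40×10^-6 m⁴; J_BC = π(0.204)⁴/32 = 1.70×10^-4 m⁴; J_CD = π(0.218)⁴/32 = 2.22×10^-4 m⁴.
θ = (T/G)·Σ L_i/J_i = (7380/36.4×10⁹)·(0.671/1.40×10^-6 + 2.29/1.70×10^-4 + 3.52/2.22×10^-4) = 0.1028 rad.

5.89°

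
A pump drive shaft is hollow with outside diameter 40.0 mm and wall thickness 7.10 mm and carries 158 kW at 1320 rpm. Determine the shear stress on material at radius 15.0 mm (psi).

12000 psi

ω = 2π·1320/60 = 138.2 rad/s, so T = P/ω = 158×10³ / 138.2 = 1143 N·m.
J = π(d_o⁴ − d_i⁴)/32 = π(0.0400⁴ − 0.0258⁴)/32 = 2.078×10^-7 m⁴.
Shear stress varies linearly with radius: τ = T·r/J = 1143 × 0.0150 / 2.078×10^-7 = 8.250×10^7 Pa.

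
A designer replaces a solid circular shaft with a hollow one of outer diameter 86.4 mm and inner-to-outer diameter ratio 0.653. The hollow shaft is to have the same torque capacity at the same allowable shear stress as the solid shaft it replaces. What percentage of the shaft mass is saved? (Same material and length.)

34.4 %

Equal τ_max and T ⇒ the solid shaft needs d_s³ = d_o³(1−k⁴), so d_s = 86.4·(1−0.653⁴)^(1/3) = 80.81 mm.
Area ratio A_h/A_s = d_o²(1−k²)/d_s² = (1−k²)/(1−k⁴)^(2/3) = 0.6557.
Mass saving = 1 − 0.6557 = 34.4 %.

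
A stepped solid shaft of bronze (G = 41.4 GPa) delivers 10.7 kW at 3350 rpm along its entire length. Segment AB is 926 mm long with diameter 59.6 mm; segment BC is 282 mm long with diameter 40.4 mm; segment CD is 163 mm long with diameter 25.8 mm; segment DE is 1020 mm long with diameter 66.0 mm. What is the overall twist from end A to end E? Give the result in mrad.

4.51 mrad

ω = 2π·3350/60 = 350.8 rad/s, so T = P/ω = 10.7×10³ / 350.8 = 30.50 N·m.
J_AB = π(0.0596)⁴/32 = 1.24×10^-6 m⁴; J_BC = π(0.0404)⁴/32 = 2.62×10^-7 m⁴; J_CD = π(0.0258)⁴/32 = 4.35×10^-8 m⁴; J_DE = π(0.0660)⁴/32 = 1.86×10^-6 m⁴.
θ = (T/G)·Σ L_i/J_i = (30.50/41.4×10⁹)·(0.926/1.24×10^-6 + 0.282/2.62×10^-7 + 0.163/4.35×10^-8 + 1.02/1.86×10^-6) = 4.509×10^-3 rad.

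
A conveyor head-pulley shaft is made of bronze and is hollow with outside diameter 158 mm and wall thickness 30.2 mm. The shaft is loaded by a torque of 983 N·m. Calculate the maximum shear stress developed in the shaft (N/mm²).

1.49 N/mm²

J = π(d_o⁴ − d_i⁴)/32 = π(0.158⁴ − 0.0976⁴)/32 = 5.227×10^-5 m⁴.
τ_max = T·r/J = 983.0 × 0.0790 / 5.227×10^-5 = 1.486×10^6 Pa.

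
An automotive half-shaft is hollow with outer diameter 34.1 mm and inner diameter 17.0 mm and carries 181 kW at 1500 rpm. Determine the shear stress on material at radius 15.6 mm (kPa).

144000 kPa

ω = 2π·1500/60 = 157.1 rad/s, so T = P/ω = 181×10³ / 157.1 = 1152 N·m.
J = π(d_o⁴ − d_i⁴)/32 = π(0.0341⁴ − 0.0170⁴)/32 = 1.245×10^-7 m⁴.
Shear stress varies linearly with radius: τ = T·r/J = 1152 × 0.0156 / 1.245×10^-7 = 1.443×10^8 Pa.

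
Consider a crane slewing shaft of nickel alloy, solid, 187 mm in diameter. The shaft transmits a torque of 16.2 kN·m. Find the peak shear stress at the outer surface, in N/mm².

J = πd⁴/32 = π(0.187)⁴/32 = 1.201×10^-4 m⁴.
τ_max = T·r/J = 16200 × 0.0935 / 1.201×10^-4 = 1.262×10^7 Pa.

12.6 N/mm²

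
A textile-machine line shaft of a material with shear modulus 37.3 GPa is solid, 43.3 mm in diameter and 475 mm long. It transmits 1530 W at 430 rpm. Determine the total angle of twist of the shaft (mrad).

1.25 mrad

ω = 2π·430/60 = 45.03 rad/s, so T = P/ω = 1530 / 45.03 = 33.98 N·m.
J = πd⁴/32 = π(0.0433)⁴/32 = 3.451×10^-7 m⁴.
θ = T·L/(G·J) = 33.98 × 0.475 / (37.3×10⁹ × 3.451×10^-7) = 1.254×10^-3 rad.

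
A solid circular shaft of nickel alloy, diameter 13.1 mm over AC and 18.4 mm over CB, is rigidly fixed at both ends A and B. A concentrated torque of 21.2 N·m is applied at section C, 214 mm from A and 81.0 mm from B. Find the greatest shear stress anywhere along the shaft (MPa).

15.8 MPa

Compatibility: T_A·a/J_AC = T_B·b/J_CB with T_A + T_B = T₀.
J_AC = 2.89×10^-9 m⁴, J_CB = 1.13×10^-8 m⁴, so T_A = T₀·(J_AC/a)/((J_AC/a)+(J_CB/b)) = 1.879 N·m, T_B = 19.32 N·m.
τ in each portion: τ_AC = 4.26×10^6 Pa, τ_CB = 1.58×10^7 Pa; maximum is in CB.
τ_max = T_CB·r/J = 19.32·0.00920/1.13×10^-8 = 1.580×10^7 Pa.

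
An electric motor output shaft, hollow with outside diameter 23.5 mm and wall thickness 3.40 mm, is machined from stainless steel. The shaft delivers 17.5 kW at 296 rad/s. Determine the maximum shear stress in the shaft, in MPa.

ω = 296 rad/s, so T = P/ω = 17.5×10³ / 296.0 = 59.12 N·m.
J = π(d_o⁴ − d_i⁴)/32 = π(0.0235⁴ − 0.0167⁴)/32 = 2.231×10^-8 m⁴.
τ_max = T·r/J = 59.12 × 0.0118 / 2.231×10^-8 = 3.114×10^7 Pa.

31.1 MPa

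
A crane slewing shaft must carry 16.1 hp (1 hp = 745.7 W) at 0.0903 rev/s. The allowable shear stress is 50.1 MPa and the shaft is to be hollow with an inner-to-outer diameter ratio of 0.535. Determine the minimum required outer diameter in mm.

ω = 2π·0.0903 = 0.5674 rad/s, so T = P/ω = 16.1×745.7 / 0.5674 = 21160 N·m.
For a hollow shaft with d_i/d_o = 0.535: τ_max = 16T/(π d_o³ (1−k⁴)), so d_o = [16T/(π τ_allow (1−k⁴))]^(1/3) = [16·21160/(π·5.01×10^7·0.9181)]^(1/3) = 0.1328 m.

133 mm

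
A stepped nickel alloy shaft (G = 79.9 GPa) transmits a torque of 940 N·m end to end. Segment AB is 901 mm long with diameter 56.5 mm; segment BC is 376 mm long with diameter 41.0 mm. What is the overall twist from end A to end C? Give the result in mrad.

26.5 mrad

J_AB = π(0.0565)⁴/32 = 1.00×10^-6 m⁴; J_BC = π(0.0410)⁴/32 = 2.77×10^-7 m⁴.
θ = (T/G)·Σ L_i/J_i = (940.0/79.9×10⁹)·(0.901/1.00×10^-6 + 0.376/2.77×10^-7) = 0.02654 rad.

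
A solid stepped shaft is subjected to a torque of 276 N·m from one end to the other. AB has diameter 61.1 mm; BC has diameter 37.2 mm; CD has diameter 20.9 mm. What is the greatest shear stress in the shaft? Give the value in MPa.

Under the same torque, τ_max = 16T/(πd³) is largest where d is smallest — segment CD (d = 20.9 mm).
τ_max = 16·276.0/(π·(0.0209)³) = 1.540×10^8 Pa.

154 MPa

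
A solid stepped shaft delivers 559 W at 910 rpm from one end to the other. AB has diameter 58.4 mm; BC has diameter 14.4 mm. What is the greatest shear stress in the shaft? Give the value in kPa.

ω = 2π·910/60 = 95.29 rad/s, so T = P/ω = 559 / 95.29 = 5.866 N·m.
Under the same torque, τ_max = 16T/(πd³) is largest where d is smallest — segment BC (d = 14.4 mm).
τ_max = 16·5.866/(π·(0.0144)³) = 1.001×10^7 Pa.

10000 kPa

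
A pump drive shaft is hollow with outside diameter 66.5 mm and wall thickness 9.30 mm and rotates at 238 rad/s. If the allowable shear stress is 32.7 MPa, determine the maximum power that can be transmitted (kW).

J = π(d_o⁴ − d_i⁴)/32 = π(0.0665⁴ − 0.0479⁴)/32 = 1.403×10^-6 m⁴.
T_max = τ_allow·J/r = 3.27×10^7 × 1.403×10^-6 / 0.0333 = 1380 N·m.
ω = 238 rad/s, so P_max = T_max·ω = 3.284×10^5 W.

328 kW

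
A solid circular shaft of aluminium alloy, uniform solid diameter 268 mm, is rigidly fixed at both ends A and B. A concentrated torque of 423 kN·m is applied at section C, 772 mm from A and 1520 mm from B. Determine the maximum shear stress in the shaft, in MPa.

With uniform GJ and both ends fixed, compatibility θ_AC = θ_CB gives T_A·a = T_B·b, together with T_A + T_B = T₀.
T_A = T₀·b/(a+b) = 423000·1520/2292 = 280500 N·m; T_B = 142500 N·m.
τ in each portion: τ_AC = 7.42×10^7 Pa, τ_CB = 3.77×10^7 Pa; maximum is in AC.
τ_max = T_AC·r/J = 280500·0.134/5.06×10^-4 = 7.422×10^7 Pa.

74.2 MPa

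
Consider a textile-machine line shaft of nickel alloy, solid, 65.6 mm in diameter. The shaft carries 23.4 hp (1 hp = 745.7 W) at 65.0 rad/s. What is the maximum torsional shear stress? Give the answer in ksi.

ω = 65.0 rad/s, so T = P/ω = 23.4×745.7 / 65.00 = 268.5 N·m.
J = πd⁴/32 = π(0.0656)⁴/32 = 1.818×10^-6 m⁴.
τ_max = T·r/J = 268.5 × 0.0328 / 1.818×10^-6 = 4.843×10^6 Pa.

0.702 ksi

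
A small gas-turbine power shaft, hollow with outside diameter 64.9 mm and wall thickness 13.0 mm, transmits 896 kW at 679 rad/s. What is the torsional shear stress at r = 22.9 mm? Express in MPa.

ω = 679 rad/s, so T = P/ω = 896×10³ / 679.0 = 1320 N·m.
J = π(d_o⁴ − d_i⁴)/32 = π(0.0649⁴ − 0.0389⁴)/32 = 1.517×10^-6 m⁴.
Shear stress varies linearly with radius: τ = T·r/J = 1320 × 0.0229 / 1.517×10^-6 = 1.992×10^7 Pa.

19.9 MPa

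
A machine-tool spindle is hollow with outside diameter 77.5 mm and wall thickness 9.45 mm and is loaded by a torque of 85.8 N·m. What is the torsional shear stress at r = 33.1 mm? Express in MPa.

J = π(d_o⁴ − d_i⁴)/32 = π(0.0775⁴ − 0.0586⁴)/32 = 2.384×10^-6 m⁴.
Shear stress varies linearly with radius: τ = T·r/J = 85.80 × 0.0331 / 2.384×10^-6 = 1.191×10^6 Pa.

1.19 MPa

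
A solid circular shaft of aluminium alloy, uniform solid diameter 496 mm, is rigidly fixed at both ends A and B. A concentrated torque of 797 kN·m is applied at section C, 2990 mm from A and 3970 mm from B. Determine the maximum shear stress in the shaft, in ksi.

With uniform GJ and both ends fixed, compatibility θ_AC = θ_CB gives T_A·a = T_B·b, together with T_A + T_B = T₀.
T_A = T₀·b/(a+b) = 797000·3970/6960 = 454600 N·m; T_B = 342400 N·m.
τ in each portion: τ_AC = 1.90×10^7 Pa, τ_CB = 1.43×10^7 Pa; maximum is in AC.
τ_max = T_AC·r/J = 454600·0.248/5.94×10^-3 = 1.897×10^7 Pa.

2.75 ksi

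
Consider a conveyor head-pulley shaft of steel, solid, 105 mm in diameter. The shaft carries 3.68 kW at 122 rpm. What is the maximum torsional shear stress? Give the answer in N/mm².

1.27 N/mm²

ω = 2π·122/60 = 12.78 rad/s, so T = P/ω = 3.68×10³ / 12.78 = 288.0 N·m.
J = πd⁴/32 = π(0.105)⁴/32 = 1.193×10^-5 m⁴.
τ_max = T·r/J = 288.0 × 0.0525 / 1.193×10^-5 = 1.267×10^6 Pa.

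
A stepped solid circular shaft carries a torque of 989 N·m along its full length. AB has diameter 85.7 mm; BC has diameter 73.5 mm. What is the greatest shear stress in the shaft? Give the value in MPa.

Under the same torque, τ_max = 16T/(πd³) is largest where d is smallest — segment BC (d = 73.5 mm).
τ_max = 16·989.0/(π·(0.0735)³) = 1.269×10^7 Pa.

12.7 MPa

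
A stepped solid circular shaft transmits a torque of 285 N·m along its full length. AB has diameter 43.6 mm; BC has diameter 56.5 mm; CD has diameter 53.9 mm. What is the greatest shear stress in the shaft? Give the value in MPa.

17.5 MPa

Under the same torque, τ_max = 16T/(πd³) is largest where d is smallest — segment AB (d = 43.6 mm).
τ_max = 16·285.0/(π·(0.0436)³) = 1.751×10^7 Pa.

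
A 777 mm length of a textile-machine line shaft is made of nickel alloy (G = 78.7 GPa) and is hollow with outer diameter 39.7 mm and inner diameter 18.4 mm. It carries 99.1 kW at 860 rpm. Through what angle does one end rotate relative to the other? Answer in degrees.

ω = 2π·860/60 = 90.06 rad/s, so T = P/ω = 99.1×10³ / 90.06 = 1100 N·m.
J = π(d_o⁴ − d_i⁴)/32 = π(0.0397⁴ − 0.0184⁴)/32 = 2.326×10^-7 m⁴.
θ = T·L/(G·J) = 1100 × 0.777 / (78.7×10⁹ × 2.326×10^-7) = 0.04670 rad.

2.68°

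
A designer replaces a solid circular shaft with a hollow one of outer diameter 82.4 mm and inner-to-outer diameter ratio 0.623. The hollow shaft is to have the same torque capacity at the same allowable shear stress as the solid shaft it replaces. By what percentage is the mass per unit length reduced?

Equal τ_max and T ⇒ the solid shaft needs d_s³ = d_o³(1−k⁴), so d_s = 82.4·(1−0.623⁴)^(1/3) = 78.04 mm.
Area ratio A_h/A_s = d_o²(1−k²)/d_s² = (1−k²)/(1−k⁴)^(2/3) = 0.6822.
Mass saving = 1 − 0.6822 = 31.8 %.

31.8 %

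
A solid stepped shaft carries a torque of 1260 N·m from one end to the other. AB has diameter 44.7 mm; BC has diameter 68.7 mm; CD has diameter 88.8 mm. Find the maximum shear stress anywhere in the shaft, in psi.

Under the same torque, τ_max = 16T/(πd³) is largest where d is smallest — segment AB (d = 44.7 mm).
τ_max = 16·1260/(π·(0.0447)³) = 7.185×10^7 Pa.

10400 psi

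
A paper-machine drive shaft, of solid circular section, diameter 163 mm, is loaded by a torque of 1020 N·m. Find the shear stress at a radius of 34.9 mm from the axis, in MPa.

J = πd⁴/32 = π(0.163)⁴/32 = 6.930×10^-5 m⁴.
Shear stress varies linearly with radius: τ = T·r/J = 1020 × 0.0349 / 6.930×10^-5 = 5.137×10^5 Pa.

0.514 MPa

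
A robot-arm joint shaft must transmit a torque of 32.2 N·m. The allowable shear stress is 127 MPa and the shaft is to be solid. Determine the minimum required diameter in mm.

10.9 mm

For a solid shaft τ_max = 16T/(πd³), so d = (16T/(π τ_allow))^(1/3) = (16·32.20/(π·1.27×10^8))^(1/3) = 0.01089 m.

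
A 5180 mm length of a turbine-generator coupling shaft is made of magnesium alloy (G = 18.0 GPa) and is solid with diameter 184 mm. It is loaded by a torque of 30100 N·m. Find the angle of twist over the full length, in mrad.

77.0 mrad

J = πd⁴/32 = π(0.184)⁴/32 = 1.125×10^-4 m⁴.
θ = T·L/(G·J) = 30100 × 5.18 / (18.0×10⁹ × 1.125×10^-4) = 0.07698 rad.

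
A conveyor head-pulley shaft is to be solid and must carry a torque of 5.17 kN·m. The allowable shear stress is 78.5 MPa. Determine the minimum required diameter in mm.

69.5 mm

For a solid shaft τ_max = 16T/(πd³), so d = (16T/(π τ_allow))^(1/3) = (16·5170/(π·7.85×10^7))^(1/3) = 0.06948 m.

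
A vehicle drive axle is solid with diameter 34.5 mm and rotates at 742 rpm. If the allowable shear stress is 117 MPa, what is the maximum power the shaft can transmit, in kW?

73.3 kW

J = πd⁴/32 = π(0.0345)⁴/32 = 1.391×10^-7 m⁴.
T_max = τ_allow·J/r = 1.17×10^8 × 1.391×10^-7 / 0.0173 = 943.4 N·m.
ω = 2π·742/60 = 77.70 rad/s, so P_max = T_max·ω = 7.330×10^4 W.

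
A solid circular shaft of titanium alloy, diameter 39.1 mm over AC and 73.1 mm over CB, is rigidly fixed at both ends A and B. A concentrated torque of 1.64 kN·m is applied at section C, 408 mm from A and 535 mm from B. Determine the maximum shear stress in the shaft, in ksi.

2.80 ksi

Compatibility: T_A·a/J_AC = T_B·b/J_CB with T_A + T_B = T₀.
J_AC = 2.29×10^-7 m⁴, J_CB = 2.80×10^-6 m⁴, so T_A = T₀·(J_AC/a)/((J_AC/a)+(J_CB/b)) = 159.0 N·m, T_B = 1481 N·m.
τ in each portion: τ_AC = 1.35×10^7 Pa, τ_CB = 1.93×10^7 Pa; maximum is in CB.
τ_max = T_CB·r/J = 1481·0.0365/2.80×10^-6 = 1.931×10^7 Pa.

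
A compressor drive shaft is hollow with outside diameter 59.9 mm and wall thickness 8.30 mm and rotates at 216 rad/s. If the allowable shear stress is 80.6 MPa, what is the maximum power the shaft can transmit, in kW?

534 kW

J = π(d_o⁴ − d_i⁴)/32 = π(0.0599⁴ − 0.0433⁴)/32 = 9.188×10^-7 m⁴.
T_max = τ_allow·J/r = 8.06×10^7 × 9.188×10^-7 / 0.0300 = 2473 N·m.
ω = 216 rad/s, so P_max = T_max·ω = 5.341×10^5 W.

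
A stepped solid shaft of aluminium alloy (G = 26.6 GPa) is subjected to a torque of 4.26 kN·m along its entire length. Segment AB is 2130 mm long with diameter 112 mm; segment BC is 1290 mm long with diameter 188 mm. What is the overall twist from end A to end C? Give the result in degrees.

J_AB = π(0.112)⁴/32 = 1.54×10^-5 m⁴; J_BC = π(0.188)⁴/32 = 1.23×10^-4 m⁴.
θ = (T/G)·Σ L_i/J_i = (4260/26.6×10⁹)·(2.13/1.54×10^-5 + 1.29/1.23×10^-4) = 0.02377 rad.

1.36°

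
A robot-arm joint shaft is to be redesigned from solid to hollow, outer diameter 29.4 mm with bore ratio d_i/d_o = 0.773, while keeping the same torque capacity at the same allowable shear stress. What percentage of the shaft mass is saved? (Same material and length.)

46.0 %

Equal τ_max and T ⇒ the solid shaft needs d_s³ = d_o³(1−k⁴), so d_s = 29.4·(1−0.773⁴)^(1/3) = 25.38 mm.
Area ratio A_h/A_s = d_o²(1−k²)/d_s² = (1−k²)/(1−k⁴)^(2/3) = 0.5403.
Mass saving = 1 − 0.5403 = 46.0 %.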